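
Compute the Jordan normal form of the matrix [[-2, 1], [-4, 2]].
The characteristic polynomial is det(xI - A) = x^2, so the eigenvalues are 0 (algebraic multiplicity 2).

For λ = 0: rank(A) = 1, rank(A^2) = 0. The eigenspace has dimension 2 - 1 = 1, so there is 1 Jordan block; the rank sequence gives block sizes [2].

Assembling the blocks gives the Jordan form J above.

J = [[0, 1], [0, 0]]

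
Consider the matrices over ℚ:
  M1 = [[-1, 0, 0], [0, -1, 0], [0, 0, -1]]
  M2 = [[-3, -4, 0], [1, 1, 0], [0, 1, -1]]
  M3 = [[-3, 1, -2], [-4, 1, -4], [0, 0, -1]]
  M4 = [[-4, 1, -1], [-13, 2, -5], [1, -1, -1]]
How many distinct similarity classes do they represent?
Characteristic polynomials: χ_{M1} = (x + 1)^3, χ_{M2} = (x + 1)^3, χ_{M3} = (x + 1)^3, χ_{M4} = (x + 1)^3.

{M1}: invariant factors x + 1, x + 1, x + 1.

{M2, M4}: invariant factors (x + 1)^3.

{M3}: invariant factors x + 1, (x + 1)^2.

Matrices are similar if and only if their invariant-factor lists agree; the partition into similarity classes is {M1}, {M2, M4}, {M3}.

3 classes: {M1}, {M2, M4}, {M3}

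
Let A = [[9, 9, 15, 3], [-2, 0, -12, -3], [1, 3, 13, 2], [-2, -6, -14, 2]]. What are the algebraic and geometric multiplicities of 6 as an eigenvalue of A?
The characteristic polynomial is (x - 6)^4, so the factor x - 6 appears with exponent 4: the algebraic multiplicity is 4.

rank(A - 6I) = 2, so the eigenspace has dimension 4 - 2 = 2: the geometric multiplicity is 2.

Since 2 < 4, A is not diagonalizable.

algebraic multiplicity 4, geometric multiplicity 2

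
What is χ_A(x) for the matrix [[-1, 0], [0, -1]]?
χ_A(x) = (x + 1)^2

xI - A = [[x + 1, 0], [0, x + 1]].

Expanding det(xI - A) along the first row:
det(xI - A) = + (x + 1)·det([[x + 1]]) - (0)·det([[0]]).

Evaluating gives χ_A(x) = x^2 + 2x + 1 = (x + 1)^2.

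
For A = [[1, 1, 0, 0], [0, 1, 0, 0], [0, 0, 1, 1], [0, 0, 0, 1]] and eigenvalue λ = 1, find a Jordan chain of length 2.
v_1 = [[0, 1, 0, 0]]^T, v_2 = [[1, 0, 0, 0]]^T

We seek v_1 ∈ ker((A - I)^2) \ ker(A - I), then set v_{i+1} = (A - I) v_i.

One such chain is v_1 = [[0, 1, 0, 0]]^T, v_2 = [[1, 0, 0, 0]]^T. Check: (A - I) v_2 = [[0, 0, 0, 0]]^T = 0.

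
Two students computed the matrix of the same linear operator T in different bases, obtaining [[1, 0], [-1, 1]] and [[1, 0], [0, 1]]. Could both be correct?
No.

Both have characteristic polynomial (x - 1)^2, but the minimal polynomial of A is (x - 1)^2 while the minimal polynomial of B is x - 1. The minimal polynomial is a similarity invariant, so A and B are not similar.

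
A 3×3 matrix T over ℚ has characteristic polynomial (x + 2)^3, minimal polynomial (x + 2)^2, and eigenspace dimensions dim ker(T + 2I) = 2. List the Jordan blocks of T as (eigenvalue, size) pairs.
λ = -2: algebraic multiplicity 3 (exponent in χ_T), largest block size 2 (exponent in m_T), 2 blocks (geometric multiplicity). These force block sizes [2, 1].

Jordan blocks: (-2, 2), (-2, 1)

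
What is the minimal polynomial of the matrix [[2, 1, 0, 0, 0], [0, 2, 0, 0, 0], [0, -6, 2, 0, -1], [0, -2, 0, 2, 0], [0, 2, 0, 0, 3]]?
m_A(x) = (x - 3)(x - 2)^2

The characteristic polynomial factors as (x - 3)(x - 2)^4. The minimal polynomial is ∏(x - λ)^{k_λ} where k_λ is the size of the largest Jordan block at λ.

For λ = 2: rank(A - 2I) = 2, and the largest Jordan block has size 2 (the smallest k with rank((A - 2I)^k) = rank((A - 2I)^(k+1))).
For λ = 3: rank(A - 3I) = 4, and the largest Jordan block has size 1 (the smallest k with rank((A - 3I)^k) = rank((A - 3I)^(k+1))).

So m_A(x) = (x - 3)(x - 2)^2.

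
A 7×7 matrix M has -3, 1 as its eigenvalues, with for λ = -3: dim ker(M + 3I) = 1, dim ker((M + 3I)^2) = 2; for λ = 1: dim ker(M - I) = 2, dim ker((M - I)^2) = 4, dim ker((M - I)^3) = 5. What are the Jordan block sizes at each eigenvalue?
λ = -3: successive nullity increments [1, 1] count blocks of size ≥ k; block sizes are [2].
λ = 1: successive nullity increments [2, 2, 1] count blocks of size ≥ k; block sizes are [3, 2].

Jordan blocks: (-3, 2), (1, 3), (1, 2)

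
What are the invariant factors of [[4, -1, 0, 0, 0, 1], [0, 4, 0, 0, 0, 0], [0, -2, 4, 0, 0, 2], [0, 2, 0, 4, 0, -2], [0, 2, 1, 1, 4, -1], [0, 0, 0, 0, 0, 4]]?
x - 4, x - 4, (x - 4)^2, (x - 4)^2

The Jordan structure of A has elementary divisors (x - 4)^2, (x - 4)^2, (x - 4), (x - 4). Arranging the block sizes at each eigenvalue in decreasing order and taking row products gives the invariant factors.

Invariant factors (smallest first, each dividing the next): x - 4, x - 4, (x - 4)^2, (x - 4)^2.

Check: the last factor (x - 4)^2 is the minimal polynomial, and the product (x - 4)^6 is the characteristic polynomial.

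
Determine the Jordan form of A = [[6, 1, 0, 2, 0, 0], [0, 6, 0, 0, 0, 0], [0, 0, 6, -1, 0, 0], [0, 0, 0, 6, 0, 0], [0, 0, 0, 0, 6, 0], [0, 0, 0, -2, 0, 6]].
The characteristic polynomial is det(xI - A) = (x - 6)^6, so the eigenvalues are 6 (algebraic multiplicity 6).

For λ = 6: rank(A - 6I) = 2, rank((A - 6I)^2) = 0. The eigenspace has dimension 6 - 2 = 4, so there are 4 Jordan blocks; the rank sequence gives block sizes [2, 2, 1, 1].

Assembling the blocks gives the Jordan form J above.

J = [[6, 1, 0, 0, 0, 0], [0, 6, 0, 0, 0, 0], [0, 0, 6, 1, 0, 0], [0, 0, 0, 6, 0, 0], [0, 0, 0, 0, 6, 0], [0, 0, 0, 0, 0, 6]]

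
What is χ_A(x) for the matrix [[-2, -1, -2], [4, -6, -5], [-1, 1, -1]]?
xI - A = [[x + 2, 1, 2], [-4, x + 6, 5], [1, -1, x + 1]].

Expanding det(xI - A) along the first row:
det(xI - A) = + (x + 2)·det([[x + 6, 5], [-1, x + 1]]) - (1)·det([[-4, 5], [1, x + 1]]) + (2)·det([[-4, x + 6], [1, -1]]).

Evaluating gives χ_A(x) = x^3 + 9x^2 + 27x + 27 = (x + 3)^3.

χ_A(x) = (x + 3)^3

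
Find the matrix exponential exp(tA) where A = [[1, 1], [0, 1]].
A has Jordan form J = [[1, 1], [0, 1]] with A = PJP^{-1}, so e^{tA} = P e^{tJ} P^{-1}.

For a Jordan block J_k(λ), e^{tJ_k(λ)} = e^{λt} · (I + tN + t^2 N^2/2! + ... + t^{k-1} N^{k-1}/(k-1)!) where N is the nilpotent superdiagonal part.

Assembling the blocks and conjugating back gives the entries of e^{tA} as shown above.

e^{tA} = [[e^{t}, t*e^{t}], [0, e^{t}]]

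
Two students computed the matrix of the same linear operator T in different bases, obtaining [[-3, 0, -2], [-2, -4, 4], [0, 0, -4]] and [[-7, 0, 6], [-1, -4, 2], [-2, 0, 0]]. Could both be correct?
Two matrices over a field are similar if and only if they have the same invariant factors.

Both A and B have characteristic polynomial (x + 3)(x + 4)^2 and minimal polynomial (x + 3)(x + 4). Computing further, both have invariant factors x + 4, (x + 3)(x + 4). Hence A and B are similar.

Yes.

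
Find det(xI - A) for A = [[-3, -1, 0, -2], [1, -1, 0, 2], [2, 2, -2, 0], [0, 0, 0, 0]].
χ_A(x) = x(x + 2)^3

xI - A = [[x + 3, 1, 0, 2], [-1, x + 1, 0, -2], [-2, -2, x + 2, 0], [0, 0, 0, x]].

Expanding det(xI - A) along the first row:
det(xI - A) = + (x + 3)·det([[x + 1, 0, -2], [-2, x + 2, 0], [0, 0, x]]) - (1)·det([[-1, 0, -2], [-2, x + 2, 0], [0, 0, x]]) + (0)·det([[-1, x + 1, -2], [-2, -2, 0], [0, 0, x]]) - (2)·det([[-1, x + 1, 0], [-2, -2, x + 2], [0, 0, 0]]).

Evaluating gives χ_A(x) = x^4 + 6x^3 + 12x^2 + 8x = x(x + 2)^3.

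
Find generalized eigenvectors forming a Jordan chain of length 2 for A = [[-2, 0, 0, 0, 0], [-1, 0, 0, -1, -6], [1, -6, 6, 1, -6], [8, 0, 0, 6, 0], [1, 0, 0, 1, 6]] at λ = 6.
We seek v_1 ∈ ker((A - 6I)^2) \ ker(A - 6I), then set v_{i+1} = (A - 6I) v_i.

One such chain is v_1 = [[0, 0, 0, 1, 0]]^T, v_2 = [[0, -1, 1, 0, 1]]^T. Check: (A - 6I) v_2 = [[0, 0, 0, 0, 0]]^T = 0.

v_1 = [[0, 0, 0, 1, 0]]^T, v_2 = [[0, -1, 1, 0, 1]]^T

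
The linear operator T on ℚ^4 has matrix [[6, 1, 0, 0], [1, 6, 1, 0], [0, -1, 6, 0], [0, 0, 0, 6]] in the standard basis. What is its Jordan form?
The characteristic polynomial is det(xI - A) = (x - 6)^4, so the eigenvalues are 6 (algebraic multiplicity 4).

For λ = 6: rank(A - 6I) = 2, rank((A - 6I)^2) = 1, rank((A - 6I)^3) = 0. The eigenspace has dimension 4 - 2 = 2, so there are 2 Jordan blocks; the rank sequence gives block sizes [3, 1].

Assembling the blocks gives the Jordan form J above.

J = [[6, 1, 0, 0], [0, 6, 1, 0], [0, 0, 6, 0], [0, 0, 0, 6]]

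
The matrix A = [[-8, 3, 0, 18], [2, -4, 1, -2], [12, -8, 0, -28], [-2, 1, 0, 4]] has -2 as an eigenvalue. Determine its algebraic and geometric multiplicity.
algebraic multiplicity 4, geometric multiplicity 2

The characteristic polynomial is (x + 2)^4, so the factor x + 2 appears with exponent 4: the algebraic multiplicity is 4.

rank(A + 2I) = 2, so the eigenspace has dimension 4 - 2 = 2: the geometric multiplicity is 2.

Since 2 < 4, A is not diagonalizable.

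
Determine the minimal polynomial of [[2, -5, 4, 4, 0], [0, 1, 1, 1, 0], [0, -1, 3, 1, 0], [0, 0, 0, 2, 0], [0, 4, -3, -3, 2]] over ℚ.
The characteristic polynomial factors as (x - 2)^5. The minimal polynomial is ∏(x - λ)^{k_λ} where k_λ is the size of the largest Jordan block at λ.

For λ = 2: rank(A - 2I) = 2, and the largest Jordan block has size 3 (the smallest k with rank((A - 2I)^k) = rank((A - 2I)^(k+1))).

So m_A(x) = (x - 2)^3.

m_A(x) = (x - 2)^3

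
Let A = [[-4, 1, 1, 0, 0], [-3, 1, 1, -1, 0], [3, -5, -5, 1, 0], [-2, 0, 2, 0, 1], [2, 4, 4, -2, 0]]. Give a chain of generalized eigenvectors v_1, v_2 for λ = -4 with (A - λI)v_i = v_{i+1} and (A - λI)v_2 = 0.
v_1 = [[0, 0, 1, 0, -1]]^T, v_2 = [[1, 1, -1, 1, 0]]^T

We seek v_1 ∈ ker((A + 4I)^2) \ ker(A + 4I), then set v_{i+1} = (A + 4I) v_i.

One such chain is v_1 = [[0, 0, 1, 0, -1]]^T, v_2 = [[1, 1, -1, 1, 0]]^T. Check: (A + 4I) v_2 = [[0, 0, 0, 0, 0]]^T = 0.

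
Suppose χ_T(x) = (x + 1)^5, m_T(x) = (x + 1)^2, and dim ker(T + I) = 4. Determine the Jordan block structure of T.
Jordan blocks: (-1, 2), (-1, 1), (-1, 1), (-1, 1)

λ = -1: algebraic multiplicity 5 (exponent in χ_T), largest block size 2 (exponent in m_T), 4 blocks (geometric multiplicity). These force block sizes [2, 1, 1, 1].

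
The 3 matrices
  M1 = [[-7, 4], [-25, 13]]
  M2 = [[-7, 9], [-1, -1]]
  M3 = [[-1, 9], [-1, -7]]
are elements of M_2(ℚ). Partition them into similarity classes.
Characteristic polynomials: χ_{M1} = (x - 3)^2, χ_{M2} = (x + 4)^2, χ_{M3} = (x + 4)^2.

{M1}: invariant factors (x - 3)^2.

{M2, M3}: invariant factors (x + 4)^2.

Matrices are similar if and only if their invariant-factor lists agree; the partition into similarity classes is {M1}, {M2, M3}.

2 classes: {M1}, {M2, M3}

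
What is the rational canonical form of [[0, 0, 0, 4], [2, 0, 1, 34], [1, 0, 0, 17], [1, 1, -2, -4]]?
R = [[0, 0, 0, 4], [1, 0, 0, 17], [0, 1, 0, 4], [0, 0, 1, -4]]

The invariant factors of A (the non-unit diagonal entries of the Smith normal form of xI - A over ℚ[x]) are (x + 4)(x^3 - 4x - 1), each dividing the next. The characteristic polynomial is their product, (x + 4)(x^3 - 4x - 1).

The rational canonical form is the block-diagonal matrix of companion matrices C(f_i):
R = [[0, 0, 0, 4], [1, 0, 0, 17], [0, 1, 0, 4], [0, 0, 1, -4]].

Note the characteristic polynomial does not split into linear factors over ℚ, so A has no Jordan form over ℚ; the rational canonical form exists over any field.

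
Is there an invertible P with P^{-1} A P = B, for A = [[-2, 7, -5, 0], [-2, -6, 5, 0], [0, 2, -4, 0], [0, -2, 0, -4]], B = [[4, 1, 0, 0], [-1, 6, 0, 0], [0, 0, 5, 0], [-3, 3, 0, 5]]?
trace(A) = -16 but trace(B) = 20. The trace is a similarity invariant, so A and B are not similar.

No.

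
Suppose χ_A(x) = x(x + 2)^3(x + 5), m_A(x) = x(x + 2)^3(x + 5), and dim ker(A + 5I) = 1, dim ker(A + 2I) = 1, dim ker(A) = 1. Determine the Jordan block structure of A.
Jordan blocks: (-5, 1), (-2, 3), (0, 1)

λ = -5: algebraic multiplicity 1 (exponent in χ_A), largest block size 1 (exponent in m_A), 1 block (geometric multiplicity). This forces block sizes [1].
λ = -2: algebraic multiplicity 3 (exponent in χ_A), largest block size 3 (exponent in m_A), 1 block (geometric multiplicity). This forces block sizes [3].
λ = 0: algebraic multiplicity 1 (exponent in χ_A), largest block size 1 (exponent in m_A), 1 block (geometric multiplicity). This forces block sizes [1].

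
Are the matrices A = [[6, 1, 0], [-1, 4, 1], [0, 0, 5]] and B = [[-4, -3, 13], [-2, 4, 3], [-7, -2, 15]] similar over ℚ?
Yes.

Two matrices over a field are similar if and only if they have the same invariant factors.

Both A and B have characteristic polynomial (x - 5)^3 and minimal polynomial (x - 5)^3. Computing further, both have invariant factors (x - 5)^3. Hence A and B are similar.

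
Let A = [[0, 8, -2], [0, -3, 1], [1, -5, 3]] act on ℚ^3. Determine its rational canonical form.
R = [[0, 0, 2], [1, 0, 2], [0, 1, 0]]

The invariant factors of A (the non-unit diagonal entries of the Smith normal form of xI - A over ℚ[x]) are x^3 - 2x - 2, each dividing the next. The characteristic polynomial is their product, x^3 - 2x - 2.

The rational canonical form is the block-diagonal matrix of companion matrices C(f_i):
R = [[0, 0, 2], [1, 0, 2], [0, 1, 0]].

Note the characteristic polynomial does not split into linear factors over ℚ, so A has no Jordan form over ℚ; the rational canonical form exists over any field.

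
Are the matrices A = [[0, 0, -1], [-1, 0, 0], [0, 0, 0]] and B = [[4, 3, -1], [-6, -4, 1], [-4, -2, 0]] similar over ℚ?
Yes.

Two matrices over a field are similar if and only if they have the same invariant factors.

Both A and B have characteristic polynomial x^3 and minimal polynomial x^3. Computing further, both have invariant factors x^3. Hence A and B are similar.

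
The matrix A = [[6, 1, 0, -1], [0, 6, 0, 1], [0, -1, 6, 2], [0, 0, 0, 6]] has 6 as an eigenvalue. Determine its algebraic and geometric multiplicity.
algebraic multiplicity 4, geometric multiplicity 2

The characteristic polynomial is (x - 6)^4, so the factor x - 6 appears with exponent 4: the algebraic multiplicity is 4.

rank(A - 6I) = 2, so the eigenspace has dimension 4 - 2 = 2: the geometric multiplicity is 2.

Since 2 < 4, A is not diagonalizable.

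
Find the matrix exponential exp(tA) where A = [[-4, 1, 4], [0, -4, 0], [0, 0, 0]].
A has Jordan form J = [[-4, 1, 0], [0, -4, 0], [0, 0, 0]] with A = PJP^{-1}, so e^{tA} = P e^{tJ} P^{-1}.

For a Jordan block J_k(λ), e^{tJ_k(λ)} = e^{λt} · (I + tN + t^2 N^2/2! + ... + t^{k-1} N^{k-1}/(k-1)!) where N is the nilpotent superdiagonal part.

Assembling the blocks and conjugating back gives the entries of e^{tA} as shown above.

e^{tA} = [[e^{-4*t}, t*e^{-4*t}, 1 - e^{-4*t}], [0, e^{-4*t}, 0], [0, 0, 1]]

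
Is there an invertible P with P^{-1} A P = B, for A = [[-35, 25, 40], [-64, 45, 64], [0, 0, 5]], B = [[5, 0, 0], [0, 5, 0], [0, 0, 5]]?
Both have characteristic polynomial (x - 5)^3, but the minimal polynomial of A is (x - 5)^2 while the minimal polynomial of B is x - 5. The minimal polynomial is a similarity invariant, so A and B are not similar.

No.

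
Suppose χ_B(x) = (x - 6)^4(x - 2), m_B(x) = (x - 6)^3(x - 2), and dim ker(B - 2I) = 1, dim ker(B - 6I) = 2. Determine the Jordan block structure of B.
λ = 2: algebraic multiplicity 1 (exponent in χ_B), largest block size 1 (exponent in m_B), 1 block (geometric multiplicity). This forces block sizes [1].
λ = 6: algebraic multiplicity 4 (exponent in χ_B), largest block size 3 (exponent in m_B), 2 blocks (geometric multiplicity). These force block sizes [3, 1].

Jordan blocks: (2, 1), (6, 3), (6, 1)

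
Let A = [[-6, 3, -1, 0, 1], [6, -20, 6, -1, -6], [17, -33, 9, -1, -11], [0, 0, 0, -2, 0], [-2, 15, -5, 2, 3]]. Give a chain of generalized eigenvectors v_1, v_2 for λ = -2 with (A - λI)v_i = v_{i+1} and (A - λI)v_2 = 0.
We seek v_1 ∈ ker((A + 2I)^2) \ ker(A + 2I), then set v_{i+1} = (A + 2I) v_i.

One such chain is v_1 = [[0, 0, 0, 1, 0]]^T, v_2 = [[0, -1, -1, 0, 2]]^T. Check: (A + 2I) v_2 = [[0, 0, 0, 0, 0]]^T = 0.

v_1 = [[0, 0, 0, 1, 0]]^T, v_2 = [[0, -1, -1, 0, 2]]^T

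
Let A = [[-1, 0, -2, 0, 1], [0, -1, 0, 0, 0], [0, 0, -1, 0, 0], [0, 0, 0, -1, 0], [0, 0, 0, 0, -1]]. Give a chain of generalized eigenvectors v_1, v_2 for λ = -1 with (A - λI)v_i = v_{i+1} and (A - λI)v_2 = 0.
We seek v_1 ∈ ker((A + I)^2) \ ker(A + I), then set v_{i+1} = (A + I) v_i.

One such chain is v_1 = [[-1, 1, 0, 0, 1]]^T, v_2 = [[1, 0, 0, 0, 0]]^T. Check: (A + I) v_2 = [[0, 0, 0, 0, 0]]^T = 0.

v_1 = [[-1, 1, 0, 0, 1]]^T, v_2 = [[1, 0, 0, 0, 0]]^T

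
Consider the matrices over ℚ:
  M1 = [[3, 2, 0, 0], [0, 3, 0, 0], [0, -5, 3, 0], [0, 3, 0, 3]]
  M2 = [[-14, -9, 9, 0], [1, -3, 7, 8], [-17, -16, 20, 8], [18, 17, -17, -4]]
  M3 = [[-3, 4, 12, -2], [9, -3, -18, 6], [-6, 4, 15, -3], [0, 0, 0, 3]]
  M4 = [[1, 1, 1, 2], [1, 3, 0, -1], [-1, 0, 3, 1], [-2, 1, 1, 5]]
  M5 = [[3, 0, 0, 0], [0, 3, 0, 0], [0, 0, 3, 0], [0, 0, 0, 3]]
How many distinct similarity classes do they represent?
4 classes: {M1}, {M2}, {M3, M4}, {M5}

Characteristic polynomials: χ_{M1} = (x - 3)^4, χ_{M2} = (x - 4)^2(x + 4)(x + 5), χ_{M3} = (x - 3)^4, χ_{M4} = (x - 3)^4, χ_{M5} = (x - 3)^4.

{M1}: invariant factors x - 3, x - 3, (x - 3)^2.

{M2}: invariant factors (x - 4)^2(x + 4)(x + 5).

{M3, M4}: invariant factors (x - 3)^2, (x - 3)^2.

{M5}: invariant factors x - 3, x - 3, x - 3, x - 3.

Matrices are similar if and only if their invariant-factor lists agree; the partition into similarity classes is {M1}, {M2}, {M3, M4}, {M5}.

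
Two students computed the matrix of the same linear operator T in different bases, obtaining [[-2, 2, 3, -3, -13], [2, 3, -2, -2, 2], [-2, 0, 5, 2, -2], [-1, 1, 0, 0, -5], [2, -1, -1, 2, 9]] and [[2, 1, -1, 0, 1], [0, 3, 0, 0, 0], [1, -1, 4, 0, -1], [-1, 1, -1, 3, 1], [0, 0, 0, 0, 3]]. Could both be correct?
Both have characteristic polynomial (x - 3)^5 and minimal polynomial (x - 3)^2. But rank(A - 3I) = 2 for A while rank(B - 3I) = 1 for B, so the number of Jordan blocks at λ = 3 differs. A and B are not similar.

No.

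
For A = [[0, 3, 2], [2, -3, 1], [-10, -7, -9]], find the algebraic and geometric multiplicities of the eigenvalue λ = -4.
The characteristic polynomial is (x + 4)^3, so the factor x + 4 appears with exponent 3: the algebraic multiplicity is 3.

rank(A + 4I) = 2, so the eigenspace has dimension 3 - 2 = 1: the geometric multiplicity is 1.

Since 1 < 3, A is not diagonalizable.

algebraic multiplicity 3, geometric multiplicity 1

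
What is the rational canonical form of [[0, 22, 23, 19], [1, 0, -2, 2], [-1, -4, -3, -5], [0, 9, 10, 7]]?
R = [[0, 0, 0, 8], [1, 0, 0, 14], [0, 1, 0, -4], [0, 0, 1, 4]]

The invariant factors of A (the non-unit diagonal entries of the Smith normal form of xI - A over ℚ[x]) are (x - 4)(x^3 + 4x + 2), each dividing the next. The characteristic polynomial is their product, (x - 4)(x^3 + 4x + 2).

The rational canonical form is the block-diagonal matrix of companion matrices C(f_i):
R = [[0, 0, 0, 8], [1, 0, 0, 14], [0, 1, 0, -4], [0, 0, 1, 4]].

Note the characteristic polynomial does not split into linear factors over ℚ, so A has no Jordan form over ℚ; the rational canonical form exists over any field.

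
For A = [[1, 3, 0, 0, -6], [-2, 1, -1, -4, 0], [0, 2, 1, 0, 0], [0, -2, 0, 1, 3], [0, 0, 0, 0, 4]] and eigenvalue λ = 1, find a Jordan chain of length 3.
We seek v_1 ∈ ker((A - I)^3) \ ker((A - I)^2), then set v_{i+1} = (A - I) v_i.

One such chain is v_1 = [[1, 0, 1, -1, 0]]^T, v_2 = [[0, 1, 0, 0, 0]]^T, v_3 = [[3, 0, 2, -2, 0]]^T. Check: (A - I) v_3 = [[0, 0, 0, 0, 0]]^T = 0.

v_1 = [[1, 0, 1, -1, 0]]^T, v_2 = [[0, 1, 0, 0, 0]]^T, v_3 = [[3, 0, 2, -2, 0]]^T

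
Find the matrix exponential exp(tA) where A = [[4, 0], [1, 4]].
A has Jordan form J = [[4, 1], [0, 4]] with A = PJP^{-1}, so e^{tA} = P e^{tJ} P^{-1}.

For a Jordan block J_k(λ), e^{tJ_k(λ)} = e^{λt} · (I + tN + t^2 N^2/2! + ... + t^{k-1} N^{k-1}/(k-1)!) where N is the nilpotent superdiagonal part.

Assembling the blocks and conjugating back gives the entries of e^{tA} as shown above.

e^{tA} = [[e^{4*t}, 0], [t*e^{4*t}, e^{4*t}]]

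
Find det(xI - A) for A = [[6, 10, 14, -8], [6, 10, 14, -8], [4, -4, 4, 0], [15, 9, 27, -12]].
χ_A(x) = x^2(x - 4)^2

xI - A = [[x - 6, -10, -14, 8], [-6, x - 10, -14, 8], [-4, 4, x - 4, 0], [-15, -9, -27, x + 12]].

Expanding det(xI - A) along the first row:
det(xI - A) = + (x - 6)·det([[x - 10, -14, 8], [4, x - 4, 0], [-9, -27, x + 12]]) - (-10)·det([[-6, -14, 8], [-4, x - 4, 0], [-15, -27, x + 12]]) + (-14)·det([[-6, x - 10, 8], [-4, 4, 0], [-15, -9, x + 12]]) - (8)·det([[-6, x - 10, -14], [-4, 4, x - 4], [-15, -9, -27]]).

Evaluating gives χ_A(x) = x^4 - 8x^3 + 16x^2 = x^2(x - 4)^2.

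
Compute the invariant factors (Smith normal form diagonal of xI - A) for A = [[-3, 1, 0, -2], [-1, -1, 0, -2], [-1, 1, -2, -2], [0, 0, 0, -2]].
The Jordan structure of A has elementary divisors (x + 2)^2, (x + 2), (x + 2). Arranging the block sizes at each eigenvalue in decreasing order and taking row products gives the invariant factors.

Invariant factors (smallest first, each dividing the next): x + 2, x + 2, (x + 2)^2.

Check: the last factor (x + 2)^2 is the minimal polynomial, and the product (x + 2)^4 is the characteristic polynomial.

x + 2, x + 2, (x + 2)^2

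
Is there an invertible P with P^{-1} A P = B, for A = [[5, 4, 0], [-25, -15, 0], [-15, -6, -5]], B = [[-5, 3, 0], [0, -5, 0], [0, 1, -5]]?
Two matrices over a field are similar if and only if they have the same invariant factors.

Both A and B have characteristic polynomial (x + 5)^3 and minimal polynomial (x + 5)^2. Computing further, both have invariant factors x + 5, (x + 5)^2. Hence A and B are similar.

Yes.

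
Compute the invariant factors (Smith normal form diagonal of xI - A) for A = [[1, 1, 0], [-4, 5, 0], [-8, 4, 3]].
x - 3, (x - 3)^2

The Jordan structure of A has elementary divisors (x - 3)^2, (x - 3). Arranging the block sizes at each eigenvalue in decreasing order and taking row products gives the invariant factors.

Invariant factors (smallest first, each dividing the next): x - 3, (x - 3)^2.

Check: the last factor (x - 3)^2 is the minimal polynomial, and the product (x - 3)^3 is the characteristic polynomial.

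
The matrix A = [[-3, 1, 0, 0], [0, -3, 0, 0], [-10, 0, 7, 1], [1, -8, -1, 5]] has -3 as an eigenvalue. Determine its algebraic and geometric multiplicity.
The characteristic polynomial is (x - 6)^2(x + 3)^2, so the factor x + 3 appears with exponent 2: the algebraic multiplicity is 2.

rank(A + 3I) = 3, so the eigenspace has dimension 4 - 3 = 1: the geometric multiplicity is 1.

Since 1 < 2, A is not diagonalizable.

algebraic multiplicity 2, geometric multiplicity 1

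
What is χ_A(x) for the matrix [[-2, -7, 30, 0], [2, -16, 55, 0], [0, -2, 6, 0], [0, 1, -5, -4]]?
xI - A = [[x + 2, 7, -30, 0], [-2, x + 16, -55, 0], [0, 2, x - 6, 0], [0, -1, 5, x + 4]].

Expanding det(xI - A) along the first row:
det(xI - A) = + (x + 2)·det([[x + 16, -55, 0], [2, x - 6, 0], [-1, 5, x + 4]]) - (7)·det([[-2, -55, 0], [0, x - 6, 0], [0, 5, x + 4]]) + (-30)·det([[-2, x + 16, 0], [0, 2, 0], [0, -1, x + 4]]) - (0)·det([[-2, x + 16, -55], [0, 2, x - 6], [0, -1, 5]]).

Evaluating gives χ_A(x) = x^4 + 16x^3 + 96x^2 + 256x + 256 = (x + 4)^4.

χ_A(x) = (x + 4)^4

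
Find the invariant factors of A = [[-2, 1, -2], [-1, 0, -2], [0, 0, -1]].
The Jordan structure of A has elementary divisors (x + 1)^2, (x + 1). Arranging the block sizes at each eigenvalue in decreasing order and taking row products gives the invariant factors.

Invariant factors (smallest first, each dividing the next): x + 1, (x + 1)^2.

Check: the last factor (x + 1)^2 is the minimal polynomial, and the product (x + 1)^3 is the characteristic polynomial.

x + 1, (x + 1)^2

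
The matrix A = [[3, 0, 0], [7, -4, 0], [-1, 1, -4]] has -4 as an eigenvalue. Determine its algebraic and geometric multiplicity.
The characteristic polynomial is (x - 3)(x + 4)^2, so the factor x + 4 appears with exponent 2: the algebraic multiplicity is 2.

rank(A + 4I) = 2, so the eigenspace has dimension 3 - 2 = 1: the geometric multiplicity is 1.

Since 1 < 2, A is not diagonalizable.

algebraic multiplicity 2, geometric multiplicity 1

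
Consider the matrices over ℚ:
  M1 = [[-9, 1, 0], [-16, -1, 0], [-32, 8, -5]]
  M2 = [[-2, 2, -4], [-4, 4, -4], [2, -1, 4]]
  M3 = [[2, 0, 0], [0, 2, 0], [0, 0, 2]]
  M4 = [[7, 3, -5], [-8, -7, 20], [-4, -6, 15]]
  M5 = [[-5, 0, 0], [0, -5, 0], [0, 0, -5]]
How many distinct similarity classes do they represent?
5 classes: {M1}, {M2}, {M3}, {M4}, {M5}

Characteristic polynomials: χ_{M1} = (x + 5)^3, χ_{M2} = (x - 2)^3, χ_{M3} = (x - 2)^3, χ_{M4} = (x - 5)^3, χ_{M5} = (x + 5)^3.

{M1}: invariant factors x + 5, (x + 5)^2.

{M2}: invariant factors x - 2, (x - 2)^2.

{M3}: invariant factors x - 2, x - 2, x - 2.

{M4}: invariant factors x - 5, (x - 5)^2.

{M5}: invariant factors x + 5, x + 5, x + 5.

Matrices are similar if and only if their invariant-factor lists agree; the partition into similarity classes is {M1}, {M2}, {M3}, {M4}, {M5}.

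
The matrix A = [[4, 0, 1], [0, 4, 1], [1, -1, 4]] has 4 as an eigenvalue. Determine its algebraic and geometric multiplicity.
The characteristic polynomial is (x - 4)^3, so the factor x - 4 appears with exponent 3: the algebraic multiplicity is 3.

rank(A - 4I) = 2, so the eigenspace has dimension 3 - 2 = 1: the geometric multiplicity is 1.

Since 1 < 3, A is not diagonalizable.

algebraic multiplicity 3, geometric multiplicity 1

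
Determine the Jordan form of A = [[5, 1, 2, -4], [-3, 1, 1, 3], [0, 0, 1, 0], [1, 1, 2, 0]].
J = [[1, 1, 0, 0], [0, 1, 1, 0], [0, 0, 1, 0], [0, 0, 0, 4]]

The characteristic polynomial is det(xI - A) = (x - 4)(x - 1)^3, so the eigenvalues are 1 (algebraic multiplicity 3), 4 (algebraic multiplicity 1).

For λ = 1: rank(A - I) = 3, rank((A - I)^2) = 2, rank((A - I)^3) = 1. The eigenspace has dimension 4 - 3 = 1, so there is 1 Jordan block; the rank sequence gives block sizes [3].

For λ = 4: algebraic multiplicity 1 gives one 1×1 block.

Assembling the blocks gives the Jordan form J above.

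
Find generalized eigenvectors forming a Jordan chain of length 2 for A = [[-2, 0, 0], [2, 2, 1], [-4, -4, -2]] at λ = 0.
We seek v_1 ∈ ker(A^2) \ ker(A), then set v_{i+1} = A v_i.

One such chain is v_1 = [[0, 0, 1]]^T, v_2 = [[0, 1, -2]]^T. Check: A v_2 = [[0, 0, 0]]^T = 0.

v_1 = [[0, 0, 1]]^T, v_2 = [[0, 1, -2]]^T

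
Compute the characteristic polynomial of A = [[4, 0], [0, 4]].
χ_A(x) = (x - 4)^2

xI - A = [[x - 4, 0], [0, x - 4]].

Expanding det(xI - A) along the first row:
det(xI - A) = + (x - 4)·det([[x - 4]]) - (0)·det([[0]]).

Evaluating gives χ_A(x) = x^2 - 8x + 16 = (x - 4)^2.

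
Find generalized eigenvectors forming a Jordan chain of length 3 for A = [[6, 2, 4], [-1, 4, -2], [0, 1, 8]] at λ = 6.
We seek v_1 ∈ ker((A - 6I)^3) \ ker((A - 6I)^2), then set v_{i+1} = (A - 6I) v_i.

One such chain is v_1 = [[1, -2, 1]]^T, v_2 = [[0, 1, 0]]^T, v_3 = [[2, -2, 1]]^T. Check: (A - 6I) v_3 = [[0, 0, 0]]^T = 0.

v_1 = [[1, -2, 1]]^T, v_2 = [[0, 1, 0]]^T, v_3 = [[2, -2, 1]]^T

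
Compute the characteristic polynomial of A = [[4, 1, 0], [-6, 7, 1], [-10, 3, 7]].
xI - A = [[x - 4, -1, 0], [6, x - 7, -1], [10, -3, x - 7]].

Expanding det(xI - A) along the first row:
det(xI - A) = + (x - 4)·det([[x - 7, -1], [-3, x - 7]]) - (-1)·det([[6, -1], [10, x - 7]]) + (0)·det([[6, x - 7], [10, -3]]).

Evaluating gives χ_A(x) = x^3 - 18x^2 + 108x - 216 = (x - 6)^3.

χ_A(x) = (x - 6)^3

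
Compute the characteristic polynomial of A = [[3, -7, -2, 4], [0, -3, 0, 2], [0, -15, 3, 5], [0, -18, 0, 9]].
xI - A = [[x - 3, 7, 2, -4], [0, x + 3, 0, -2], [0, 15, x - 3, -5], [0, 18, 0, x - 9]].

Expanding det(xI - A) along the first row:
det(xI - A) = + (x - 3)·det([[x + 3, 0, -2], [15, x - 3, -5], [18, 0, x - 9]]) - (7)·det([[0, 0, -2], [0, x - 3, -5], [0, 0, x - 9]]) + (2)·det([[0, x + 3, -2], [0, 15, -5], [0, 18, x - 9]]) - (-4)·det([[0, x + 3, 0], [0, 15, x - 3], [0, 18, 0]]).

Evaluating gives χ_A(x) = x^4 - 12x^3 + 54x^2 - 108x + 81 = (x - 3)^4.

χ_A(x) = (x - 3)^4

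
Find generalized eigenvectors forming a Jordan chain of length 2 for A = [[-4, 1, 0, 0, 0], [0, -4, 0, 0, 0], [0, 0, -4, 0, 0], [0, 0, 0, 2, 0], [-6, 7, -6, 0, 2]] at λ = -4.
We seek v_1 ∈ ker((A + 4I)^2) \ ker(A + 4I), then set v_{i+1} = (A + 4I) v_i.

One such chain is v_1 = [[-2, 1, 0, 0, -3]]^T, v_2 = [[1, 0, 0, 0, 1]]^T. Check: (A + 4I) v_2 = [[0, 0, 0, 0, 0]]^T = 0.

v_1 = [[-2, 1, 0, 0, -3]]^T, v_2 = [[1, 0, 0, 0, 1]]^T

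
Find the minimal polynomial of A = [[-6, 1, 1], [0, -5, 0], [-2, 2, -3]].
m_A(x) = (x + 4)(x + 5)

The characteristic polynomial factors as (x + 4)(x + 5)^2. The minimal polynomial is ∏(x - λ)^{k_λ} where k_λ is the size of the largest Jordan block at λ.

For λ = -5: rank(A + 5I) = 1, and the largest Jordan block has size 1 (the smallest k with rank((A + 5I)^k) = rank((A + 5I)^(k+1))).
For λ = -4: rank(A + 4I) = 2, and the largest Jordan block has size 1 (the smallest k with rank((A + 4I)^k) = rank((A + 4I)^(k+1))).

So m_A(x) = (x + 4)(x + 5).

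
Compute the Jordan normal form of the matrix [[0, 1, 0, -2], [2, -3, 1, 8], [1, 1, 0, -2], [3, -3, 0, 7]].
The characteristic polynomial is det(xI - A) = (x - 1)^4, so the eigenvalues are 1 (algebraic multiplicity 4).

For λ = 1: rank(A - I) = 2, rank((A - I)^2) = 1, rank((A - I)^3) = 0. The eigenspace has dimension 4 - 2 = 2, so there are 2 Jordan blocks; the rank sequence gives block sizes [3, 1].

Assembling the blocks gives the Jordan form J above.

J = [[1, 1, 0, 0], [0, 1, 1, 0], [0, 0, 1, 0], [0, 0, 0, 1]]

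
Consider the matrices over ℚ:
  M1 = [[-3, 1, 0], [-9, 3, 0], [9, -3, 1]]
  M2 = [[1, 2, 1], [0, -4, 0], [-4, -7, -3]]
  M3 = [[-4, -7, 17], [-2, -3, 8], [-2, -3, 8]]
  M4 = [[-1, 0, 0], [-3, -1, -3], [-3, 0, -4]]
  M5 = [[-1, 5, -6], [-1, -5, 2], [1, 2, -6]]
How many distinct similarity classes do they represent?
Characteristic polynomials: χ_{M1} = x^2(x - 1), χ_{M2} = (x + 1)^2(x + 4), χ_{M3} = x^2(x - 1), χ_{M4} = (x + 1)^2(x + 4), χ_{M5} = (x + 4)^3.

{M1, M3}: invariant factors x^2(x - 1).

{M2}: invariant factors (x + 1)^2(x + 4).

{M4}: invariant factors x + 1, (x + 1)(x + 4).

{M5}: invariant factors (x + 4)^3.

Matrices are similar if and only if their invariant-factor lists agree; the partition into similarity classes is {M1, M3}, {M2}, {M4}, {M5}.

4 classes: {M1, M3}, {M2}, {M4}, {M5}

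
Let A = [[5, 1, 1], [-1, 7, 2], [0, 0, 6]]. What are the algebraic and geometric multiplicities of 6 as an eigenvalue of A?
algebraic multiplicity 3, geometric multiplicity 1

The characteristic polynomial is (x - 6)^3, so the factor x - 6 appears with exponent 3: the algebraic multiplicity is 3.

rank(A - 6I) = 2, so the eigenspace has dimension 3 - 2 = 1: the geometric multiplicity is 1.

Since 1 < 3, A is not diagonalizable.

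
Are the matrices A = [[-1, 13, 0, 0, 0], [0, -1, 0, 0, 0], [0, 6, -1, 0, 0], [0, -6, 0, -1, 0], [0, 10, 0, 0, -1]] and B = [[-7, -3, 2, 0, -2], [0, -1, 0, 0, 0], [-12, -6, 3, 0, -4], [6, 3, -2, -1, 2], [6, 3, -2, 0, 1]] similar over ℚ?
Yes.

Two matrices over a field are similar if and only if they have the same invariant factors.

Both A and B have characteristic polynomial (x + 1)^5 and minimal polynomial (x + 1)^2. Computing further, both have invariant factors x + 1, x + 1, x + 1, (x + 1)^2. Hence A and B are similar.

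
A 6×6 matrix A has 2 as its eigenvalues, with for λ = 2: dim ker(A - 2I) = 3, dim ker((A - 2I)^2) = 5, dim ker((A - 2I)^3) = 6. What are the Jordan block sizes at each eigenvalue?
Jordan blocks: (2, 3), (2, 2), (2, 1)

λ = 2: successive nullity increments [3, 2, 1] count blocks of size ≥ k; block sizes are [3, 2, 1].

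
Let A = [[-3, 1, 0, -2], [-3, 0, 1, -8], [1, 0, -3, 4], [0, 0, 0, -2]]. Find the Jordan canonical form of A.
The characteristic polynomial is det(xI - A) = (x + 2)^4, so the eigenvalues are -2 (algebraic multiplicity 4).

For λ = -2: rank(A + 2I) = 2, rank((A + 2I)^2) = 1, rank((A + 2I)^3) = 0. The eigenspace has dimension 4 - 2 = 2, so there are 2 Jordan blocks; the rank sequence gives block sizes [3, 1].

Assembling the blocks gives the Jordan form J above.

J = [[-2, 1, 0, 0], [0, -2, 1, 0], [0, 0, -2, 0], [0, 0, 0, -2]]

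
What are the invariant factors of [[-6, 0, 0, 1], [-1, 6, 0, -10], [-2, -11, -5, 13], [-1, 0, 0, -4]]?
The Jordan structure of A has elementary divisors (x + 5)^2, (x + 5), (x - 6). Arranging the block sizes at each eigenvalue in decreasing order and taking row products gives the invariant factors.

Invariant factors (smallest first, each dividing the next): x + 5, (x - 6)(x + 5)^2.

Check: the last factor (x - 6)(x + 5)^2 is the minimal polynomial, and the product (x - 6)(x + 5)^3 is the characteristic polynomial.

x + 5, (x - 6)(x + 5)^2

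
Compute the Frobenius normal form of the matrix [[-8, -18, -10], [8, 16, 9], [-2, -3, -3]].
R = [[0, 0, -20], [1, 0, 1], [0, 1, 5]]

The invariant factors of A (the non-unit diagonal entries of the Smith normal form of xI - A over ℚ[x]) are (x - 4)(x^2 - x - 5), each dividing the next. The characteristic polynomial is their product, (x - 4)(x^2 - x - 5).

The rational canonical form is the block-diagonal matrix of companion matrices C(f_i):
R = [[0, 0, -20], [1, 0, 1], [0, 1, 5]].

Note the characteristic polynomial does not split into linear factors over ℚ, so A has no Jordan form over ℚ; the rational canonical form exists over any field.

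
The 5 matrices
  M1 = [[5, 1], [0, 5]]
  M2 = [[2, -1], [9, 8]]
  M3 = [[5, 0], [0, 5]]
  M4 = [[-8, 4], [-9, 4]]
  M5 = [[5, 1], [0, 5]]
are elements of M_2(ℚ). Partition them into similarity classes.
Characteristic polynomials: χ_{M1} = (x - 5)^2, χ_{M2} = (x - 5)^2, χ_{M3} = (x - 5)^2, χ_{M4} = (x + 2)^2, χ_{M5} = (x - 5)^2.

{M1, M2, M5}: invariant factors (x - 5)^2.

{M3}: invariant factors x - 5, x - 5.

{M4}: invariant factors (x + 2)^2.

Matrices are similar if and only if their invariant-factor lists agree; the partition into similarity classes is {M1, M2, M5}, {M3}, {M4}.

3 classes: {M1, M2, M5}, {M3}, {M4}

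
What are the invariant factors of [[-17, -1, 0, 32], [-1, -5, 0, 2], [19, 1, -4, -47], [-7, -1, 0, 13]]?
The Jordan structure of A has elementary divisors (x + 4)^2, (x + 4), (x + 1). Arranging the block sizes at each eigenvalue in decreasing order and taking row products gives the invariant factors.

Invariant factors (smallest first, each dividing the next): x + 4, (x + 1)(x + 4)^2.

Check: the last factor (x + 1)(x + 4)^2 is the minimal polynomial, and the product (x + 1)(x + 4)^3 is the characteristic polynomial.

x + 4, (x + 1)(x + 4)^2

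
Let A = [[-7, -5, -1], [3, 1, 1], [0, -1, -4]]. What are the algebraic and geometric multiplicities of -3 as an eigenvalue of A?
The characteristic polynomial is (x + 3)^2(x + 4), so the factor x + 3 appears with exponent 2: the algebraic multiplicity is 2.

rank(A + 3I) = 2, so the eigenspace has dimension 3 - 2 = 1: the geometric multiplicity is 1.

Since 1 < 2, A is not diagonalizable.

algebraic multiplicity 2, geometric multiplicity 1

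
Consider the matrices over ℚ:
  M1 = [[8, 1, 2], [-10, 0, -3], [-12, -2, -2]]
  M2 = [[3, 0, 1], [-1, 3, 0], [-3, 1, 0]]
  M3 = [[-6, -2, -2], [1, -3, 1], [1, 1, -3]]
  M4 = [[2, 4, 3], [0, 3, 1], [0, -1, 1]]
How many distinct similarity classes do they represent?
2 classes: {M1, M2, M4}, {M3}

Characteristic polynomials: χ_{M1} = (x - 2)^3, χ_{M2} = (x - 2)^3, χ_{M3} = (x + 4)^3, χ_{M4} = (x - 2)^3.

{M1, M2, M4}: invariant factors (x - 2)^3.

{M3}: invariant factors x + 4, (x + 4)^2.

Matrices are similar if and only if their invariant-factor lists agree; the partition into similarity classes is {M1, M2, M4}, {M3}.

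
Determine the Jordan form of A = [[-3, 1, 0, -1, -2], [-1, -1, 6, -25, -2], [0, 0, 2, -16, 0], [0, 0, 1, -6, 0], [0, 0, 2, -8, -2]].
The characteristic polynomial is det(xI - A) = (x + 2)^5, so the eigenvalues are -2 (algebraic multiplicity 5).

For λ = -2: rank(A + 2I) = 2, rank((A + 2I)^2) = 1, rank((A + 2I)^3) = 0. The eigenspace has dimension 5 - 2 = 3, so there are 3 Jordan blocks; the rank sequence gives block sizes [3, 1, 1].

Assembling the blocks gives the Jordan form J above.

J = [[-2, 1, 0, 0, 0], [0, -2, 1, 0, 0], [0, 0, -2, 0, 0], [0, 0, 0, -2, 0], [0, 0, 0, 0, -2]]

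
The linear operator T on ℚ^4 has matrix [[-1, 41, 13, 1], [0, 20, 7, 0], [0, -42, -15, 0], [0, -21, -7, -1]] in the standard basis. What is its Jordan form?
The characteristic polynomial is det(xI - A) = (x - 6)(x + 1)^3, so the eigenvalues are -1 (algebraic multiplicity 3), 6 (algebraic multiplicity 1).

For λ = -1: rank(A + I) = 2, rank((A + I)^2) = 1. The eigenspace has dimension 4 - 2 = 2, so there are 2 Jordan blocks; the rank sequence gives block sizes [2, 1].

For λ = 6: algebraic multiplicity 1 gives one 1×1 block.

Assembling the blocks gives the Jordan form J above.

J = [[-1, 1, 0, 0], [0, -1, 0, 0], [0, 0, -1, 0], [0, 0, 0, 6]]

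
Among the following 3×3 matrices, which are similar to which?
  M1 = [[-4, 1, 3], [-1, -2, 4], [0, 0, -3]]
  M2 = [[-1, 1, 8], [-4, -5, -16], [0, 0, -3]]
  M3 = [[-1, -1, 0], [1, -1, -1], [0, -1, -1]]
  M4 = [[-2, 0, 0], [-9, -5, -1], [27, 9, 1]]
Characteristic polynomials: χ_{M1} = (x + 3)^3, χ_{M2} = (x + 3)^3, χ_{M3} = (x + 1)^3, χ_{M4} = (x + 2)^3.

{M1}: invariant factors (x + 3)^3.

{M2}: invariant factors x + 3, (x + 3)^2.

{M3}: invariant factors (x + 1)^3.

{M4}: invariant factors x + 2, (x + 2)^2.

Matrices are similar if and only if their invariant-factor lists agree; the partition into similarity classes is {M1}, {M2}, {M3}, {M4}.

4 classes: {M1}, {M2}, {M3}, {M4}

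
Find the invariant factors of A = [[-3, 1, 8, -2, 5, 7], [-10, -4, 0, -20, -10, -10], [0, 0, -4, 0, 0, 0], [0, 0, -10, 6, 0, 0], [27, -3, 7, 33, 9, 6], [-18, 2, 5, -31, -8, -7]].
(x - 6)(x + 4), (x - 6)(x + 3)(x + 4)^2

The Jordan structure of A has elementary divisors (x + 4)^2, (x + 4), (x + 3), (x - 6), (x - 6). Arranging the block sizes at each eigenvalue in decreasing order and taking row products gives the invariant factors.

Invariant factors (smallest first, each dividing the next): (x - 6)(x + 4), (x - 6)(x + 3)(x + 4)^2.

Check: the last factor (x - 6)(x + 3)(x + 4)^2 is the minimal polynomial, and the product (x - 6)^2(x + 3)(x + 4)^3 is the characteristic polynomial.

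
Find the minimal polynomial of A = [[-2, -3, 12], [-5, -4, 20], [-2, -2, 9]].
The characteristic polynomial factors as (x - 1)^3. The minimal polynomial is ∏(x - λ)^{k_λ} where k_λ is the size of the largest Jordan block at λ.

For λ = 1: rank(A - I) = 1, and the largest Jordan block has size 2 (the smallest k with rank((A - I)^k) = rank((A - I)^(k+1))).

So m_A(x) = (x - 1)^2.

m_A(x) = (x - 1)^2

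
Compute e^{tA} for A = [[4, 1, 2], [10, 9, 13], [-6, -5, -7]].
e^{tA} = [[(t^2 + 2*t + 1)*e^{2*t}, t*(2 - t)*e^{2*t}/2, t*(4 - t)*e^{2*t}/2], [2*t*(3*t + 5)*e^{2*t}, (-3*t^2 + 7*t + 1)*e^{2*t}, t*(13 - 3*t)*e^{2*t}], [2*t*(-2*t - 3)*e^{2*t}, t*(2*t - 5)*e^{2*t}, (2*t^2 - 9*t + 1)*e^{2*t}]]

A has Jordan form J = [[2, 1, 0], [0, 2, 1], [0, 0, 2]] with A = PJP^{-1}, so e^{tA} = P e^{tJ} P^{-1}.

For a Jordan block J_k(λ), e^{tJ_k(λ)} = e^{λt} · (I + tN + t^2 N^2/2! + ... + t^{k-1} N^{k-1}/(k-1)!) where N is the nilpotent superdiagonal part.

Assembling the blocks and conjugating back gives the entries of e^{tA} as shown above.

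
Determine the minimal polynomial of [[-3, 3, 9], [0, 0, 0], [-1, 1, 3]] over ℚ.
The characteristic polynomial factors as x^3. The minimal polynomial is ∏(x - λ)^{k_λ} where k_λ is the size of the largest Jordan block at λ.

For λ = 0: rank(A) = 1, and the largest Jordan block has size 2 (the smallest k with rank(A^k) = rank(A^(k+1))).

So m_A(x) = x^2.

m_A(x) = x^2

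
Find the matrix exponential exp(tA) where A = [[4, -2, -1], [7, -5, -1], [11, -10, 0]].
A has Jordan form J = [[-3, 0, 0], [0, 1, 1], [0, 0, 1]] with A = PJP^{-1}, so e^{tA} = P e^{tJ} P^{-1}.

For a Jordan block J_k(λ), e^{tJ_k(λ)} = e^{λt} · (I + tN + t^2 N^2/2! + ... + t^{k-1} N^{k-1}/(k-1)!) where N is the nilpotent superdiagonal part.

Assembling the blocks and conjugating back gives the entries of e^{tA} as shown above.

e^{tA} = [[((2 - t)*e^{4*t} - 1)*e^{-3*t}, ((2*t - 1)*e^{4*t} + 1)*e^{-3*t}, -t*e^{t}], [((2 - t)*e^{4*t} - 2)*e^{-3*t}, ((2*t - 1)*e^{4*t} + 2)*e^{-3*t}, -t*e^{t}], [((3 - t)*e^{4*t} - 3)*e^{-3*t}, ((2*t - 3)*e^{4*t} + 3)*e^{-3*t}, (1 - t)*e^{t}]]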